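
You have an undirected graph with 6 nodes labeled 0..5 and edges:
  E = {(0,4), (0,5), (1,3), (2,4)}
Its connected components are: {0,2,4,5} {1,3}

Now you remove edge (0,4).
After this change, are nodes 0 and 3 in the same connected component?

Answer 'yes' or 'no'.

Initial components: {0,2,4,5} {1,3}
Removing edge (0,4): it was a bridge — component count 2 -> 3.
New components: {0,5} {1,3} {2,4}
Are 0 and 3 in the same component? no

Answer: no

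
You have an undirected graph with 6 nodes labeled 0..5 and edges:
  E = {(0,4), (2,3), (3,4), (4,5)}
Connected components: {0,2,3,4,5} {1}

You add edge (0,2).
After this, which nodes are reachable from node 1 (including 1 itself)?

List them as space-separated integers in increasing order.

Before: nodes reachable from 1: {1}
Adding (0,2): both endpoints already in same component. Reachability from 1 unchanged.
After: nodes reachable from 1: {1}

Answer: 1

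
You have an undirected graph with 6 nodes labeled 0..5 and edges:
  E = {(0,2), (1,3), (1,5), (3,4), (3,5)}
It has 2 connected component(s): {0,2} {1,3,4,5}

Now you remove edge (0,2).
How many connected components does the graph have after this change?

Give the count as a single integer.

Initial component count: 2
Remove (0,2): it was a bridge. Count increases: 2 -> 3.
  After removal, components: {0} {1,3,4,5} {2}
New component count: 3

Answer: 3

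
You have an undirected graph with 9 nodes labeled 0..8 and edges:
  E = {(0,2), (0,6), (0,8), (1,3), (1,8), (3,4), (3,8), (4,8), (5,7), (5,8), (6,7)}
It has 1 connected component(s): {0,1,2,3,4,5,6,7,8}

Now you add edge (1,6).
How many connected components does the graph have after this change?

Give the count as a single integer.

Initial component count: 1
Add (1,6): endpoints already in same component. Count unchanged: 1.
New component count: 1

Answer: 1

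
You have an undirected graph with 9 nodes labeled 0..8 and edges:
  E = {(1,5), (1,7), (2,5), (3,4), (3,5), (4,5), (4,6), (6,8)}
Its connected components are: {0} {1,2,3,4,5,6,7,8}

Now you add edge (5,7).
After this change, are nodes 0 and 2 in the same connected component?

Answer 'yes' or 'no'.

Answer: no

Derivation:
Initial components: {0} {1,2,3,4,5,6,7,8}
Adding edge (5,7): both already in same component {1,2,3,4,5,6,7,8}. No change.
New components: {0} {1,2,3,4,5,6,7,8}
Are 0 and 2 in the same component? no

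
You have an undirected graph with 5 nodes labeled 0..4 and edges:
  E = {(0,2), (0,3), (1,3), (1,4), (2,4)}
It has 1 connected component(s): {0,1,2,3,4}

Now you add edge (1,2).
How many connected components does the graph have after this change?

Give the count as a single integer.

Answer: 1

Derivation:
Initial component count: 1
Add (1,2): endpoints already in same component. Count unchanged: 1.
New component count: 1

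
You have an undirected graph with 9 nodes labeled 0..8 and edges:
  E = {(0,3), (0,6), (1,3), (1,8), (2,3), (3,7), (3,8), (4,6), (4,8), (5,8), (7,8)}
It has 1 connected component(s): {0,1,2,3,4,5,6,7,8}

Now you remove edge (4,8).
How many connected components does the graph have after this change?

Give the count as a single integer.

Answer: 1

Derivation:
Initial component count: 1
Remove (4,8): not a bridge. Count unchanged: 1.
  After removal, components: {0,1,2,3,4,5,6,7,8}
New component count: 1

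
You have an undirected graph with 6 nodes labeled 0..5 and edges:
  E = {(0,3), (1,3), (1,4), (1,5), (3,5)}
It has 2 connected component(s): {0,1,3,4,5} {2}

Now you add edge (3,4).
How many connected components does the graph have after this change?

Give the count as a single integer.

Answer: 2

Derivation:
Initial component count: 2
Add (3,4): endpoints already in same component. Count unchanged: 2.
New component count: 2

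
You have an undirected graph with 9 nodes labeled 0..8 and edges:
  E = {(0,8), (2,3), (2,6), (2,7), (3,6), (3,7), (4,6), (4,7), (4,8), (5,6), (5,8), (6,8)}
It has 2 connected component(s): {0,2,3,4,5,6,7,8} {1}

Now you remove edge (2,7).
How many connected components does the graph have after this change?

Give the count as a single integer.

Initial component count: 2
Remove (2,7): not a bridge. Count unchanged: 2.
  After removal, components: {0,2,3,4,5,6,7,8} {1}
New component count: 2

Answer: 2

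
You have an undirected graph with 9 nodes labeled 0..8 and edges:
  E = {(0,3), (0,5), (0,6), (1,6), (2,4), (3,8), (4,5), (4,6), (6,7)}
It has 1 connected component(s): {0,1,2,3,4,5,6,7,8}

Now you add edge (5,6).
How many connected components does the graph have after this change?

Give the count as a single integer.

Initial component count: 1
Add (5,6): endpoints already in same component. Count unchanged: 1.
New component count: 1

Answer: 1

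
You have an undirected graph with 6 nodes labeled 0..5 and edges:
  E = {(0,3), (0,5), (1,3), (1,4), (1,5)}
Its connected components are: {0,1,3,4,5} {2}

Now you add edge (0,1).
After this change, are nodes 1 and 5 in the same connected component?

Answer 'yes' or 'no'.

Answer: yes

Derivation:
Initial components: {0,1,3,4,5} {2}
Adding edge (0,1): both already in same component {0,1,3,4,5}. No change.
New components: {0,1,3,4,5} {2}
Are 1 and 5 in the same component? yes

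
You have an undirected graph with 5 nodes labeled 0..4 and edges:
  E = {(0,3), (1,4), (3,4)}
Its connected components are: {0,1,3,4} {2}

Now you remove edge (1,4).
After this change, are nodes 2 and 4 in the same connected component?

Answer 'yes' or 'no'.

Answer: no

Derivation:
Initial components: {0,1,3,4} {2}
Removing edge (1,4): it was a bridge — component count 2 -> 3.
New components: {0,3,4} {1} {2}
Are 2 and 4 in the same component? no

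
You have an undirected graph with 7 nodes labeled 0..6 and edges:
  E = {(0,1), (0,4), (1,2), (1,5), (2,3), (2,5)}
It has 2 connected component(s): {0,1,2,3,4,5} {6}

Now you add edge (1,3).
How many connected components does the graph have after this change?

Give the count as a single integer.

Initial component count: 2
Add (1,3): endpoints already in same component. Count unchanged: 2.
New component count: 2

Answer: 2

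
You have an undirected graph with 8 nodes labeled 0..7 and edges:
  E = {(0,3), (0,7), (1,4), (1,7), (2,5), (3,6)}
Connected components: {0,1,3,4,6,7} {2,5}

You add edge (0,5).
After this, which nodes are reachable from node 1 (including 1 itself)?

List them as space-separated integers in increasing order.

Answer: 0 1 2 3 4 5 6 7

Derivation:
Before: nodes reachable from 1: {0,1,3,4,6,7}
Adding (0,5): merges 1's component with another. Reachability grows.
After: nodes reachable from 1: {0,1,2,3,4,5,6,7}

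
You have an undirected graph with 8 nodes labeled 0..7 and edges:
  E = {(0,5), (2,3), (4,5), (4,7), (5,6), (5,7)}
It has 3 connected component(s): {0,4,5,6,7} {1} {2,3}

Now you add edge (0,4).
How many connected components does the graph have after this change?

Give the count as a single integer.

Answer: 3

Derivation:
Initial component count: 3
Add (0,4): endpoints already in same component. Count unchanged: 3.
New component count: 3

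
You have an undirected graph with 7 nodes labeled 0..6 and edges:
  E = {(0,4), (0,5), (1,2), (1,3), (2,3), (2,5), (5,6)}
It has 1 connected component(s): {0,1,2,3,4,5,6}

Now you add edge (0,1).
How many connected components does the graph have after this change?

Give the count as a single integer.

Answer: 1

Derivation:
Initial component count: 1
Add (0,1): endpoints already in same component. Count unchanged: 1.
New component count: 1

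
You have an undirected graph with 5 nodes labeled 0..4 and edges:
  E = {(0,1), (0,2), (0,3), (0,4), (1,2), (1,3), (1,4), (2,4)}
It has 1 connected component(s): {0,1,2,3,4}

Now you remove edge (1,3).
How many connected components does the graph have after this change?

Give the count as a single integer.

Answer: 1

Derivation:
Initial component count: 1
Remove (1,3): not a bridge. Count unchanged: 1.
  After removal, components: {0,1,2,3,4}
New component count: 1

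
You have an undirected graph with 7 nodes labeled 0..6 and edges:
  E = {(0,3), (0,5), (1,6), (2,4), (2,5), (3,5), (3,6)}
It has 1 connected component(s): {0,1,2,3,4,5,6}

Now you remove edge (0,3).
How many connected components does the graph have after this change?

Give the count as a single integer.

Initial component count: 1
Remove (0,3): not a bridge. Count unchanged: 1.
  After removal, components: {0,1,2,3,4,5,6}
New component count: 1

Answer: 1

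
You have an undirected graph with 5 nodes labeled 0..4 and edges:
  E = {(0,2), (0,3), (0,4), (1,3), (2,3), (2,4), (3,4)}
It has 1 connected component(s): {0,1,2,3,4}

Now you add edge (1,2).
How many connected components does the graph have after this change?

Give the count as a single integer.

Answer: 1

Derivation:
Initial component count: 1
Add (1,2): endpoints already in same component. Count unchanged: 1.
New component count: 1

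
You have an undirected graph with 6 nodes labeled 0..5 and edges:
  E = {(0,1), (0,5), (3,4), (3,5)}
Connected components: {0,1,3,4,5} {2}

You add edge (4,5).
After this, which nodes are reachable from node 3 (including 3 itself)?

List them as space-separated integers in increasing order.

Answer: 0 1 3 4 5

Derivation:
Before: nodes reachable from 3: {0,1,3,4,5}
Adding (4,5): both endpoints already in same component. Reachability from 3 unchanged.
After: nodes reachable from 3: {0,1,3,4,5}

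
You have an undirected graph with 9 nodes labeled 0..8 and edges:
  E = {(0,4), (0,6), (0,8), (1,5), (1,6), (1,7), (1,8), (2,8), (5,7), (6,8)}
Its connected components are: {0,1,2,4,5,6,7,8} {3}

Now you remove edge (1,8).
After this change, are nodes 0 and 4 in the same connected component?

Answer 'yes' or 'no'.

Initial components: {0,1,2,4,5,6,7,8} {3}
Removing edge (1,8): not a bridge — component count unchanged at 2.
New components: {0,1,2,4,5,6,7,8} {3}
Are 0 and 4 in the same component? yes

Answer: yes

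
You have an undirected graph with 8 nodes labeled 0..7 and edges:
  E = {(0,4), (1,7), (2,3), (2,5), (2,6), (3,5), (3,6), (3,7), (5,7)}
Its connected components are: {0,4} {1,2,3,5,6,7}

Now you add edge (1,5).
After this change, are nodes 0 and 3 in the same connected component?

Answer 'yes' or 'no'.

Initial components: {0,4} {1,2,3,5,6,7}
Adding edge (1,5): both already in same component {1,2,3,5,6,7}. No change.
New components: {0,4} {1,2,3,5,6,7}
Are 0 and 3 in the same component? no

Answer: no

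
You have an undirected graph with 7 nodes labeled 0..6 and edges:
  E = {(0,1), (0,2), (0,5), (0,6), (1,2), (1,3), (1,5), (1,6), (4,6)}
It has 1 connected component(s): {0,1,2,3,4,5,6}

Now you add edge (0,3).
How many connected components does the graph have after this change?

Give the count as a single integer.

Initial component count: 1
Add (0,3): endpoints already in same component. Count unchanged: 1.
New component count: 1

Answer: 1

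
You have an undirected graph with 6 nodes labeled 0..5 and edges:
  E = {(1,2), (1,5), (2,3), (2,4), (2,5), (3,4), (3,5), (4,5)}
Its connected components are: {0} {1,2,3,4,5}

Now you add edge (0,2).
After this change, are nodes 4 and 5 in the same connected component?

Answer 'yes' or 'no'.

Initial components: {0} {1,2,3,4,5}
Adding edge (0,2): merges {0} and {1,2,3,4,5}.
New components: {0,1,2,3,4,5}
Are 4 and 5 in the same component? yes

Answer: yes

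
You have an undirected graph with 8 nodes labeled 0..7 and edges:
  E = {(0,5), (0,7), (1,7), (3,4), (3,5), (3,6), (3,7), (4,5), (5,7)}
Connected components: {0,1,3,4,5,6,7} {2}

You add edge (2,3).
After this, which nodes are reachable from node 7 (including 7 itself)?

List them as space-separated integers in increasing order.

Before: nodes reachable from 7: {0,1,3,4,5,6,7}
Adding (2,3): merges 7's component with another. Reachability grows.
After: nodes reachable from 7: {0,1,2,3,4,5,6,7}

Answer: 0 1 2 3 4 5 6 7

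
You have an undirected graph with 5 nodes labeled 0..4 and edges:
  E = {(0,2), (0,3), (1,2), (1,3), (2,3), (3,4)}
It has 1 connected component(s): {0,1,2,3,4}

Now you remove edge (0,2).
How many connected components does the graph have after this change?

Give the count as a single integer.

Initial component count: 1
Remove (0,2): not a bridge. Count unchanged: 1.
  After removal, components: {0,1,2,3,4}
New component count: 1

Answer: 1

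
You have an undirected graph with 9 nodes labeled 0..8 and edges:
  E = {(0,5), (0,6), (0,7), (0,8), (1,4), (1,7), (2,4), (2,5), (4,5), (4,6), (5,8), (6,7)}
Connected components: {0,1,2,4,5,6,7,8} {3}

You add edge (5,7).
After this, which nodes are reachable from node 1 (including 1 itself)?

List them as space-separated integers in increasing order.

Before: nodes reachable from 1: {0,1,2,4,5,6,7,8}
Adding (5,7): both endpoints already in same component. Reachability from 1 unchanged.
After: nodes reachable from 1: {0,1,2,4,5,6,7,8}

Answer: 0 1 2 4 5 6 7 8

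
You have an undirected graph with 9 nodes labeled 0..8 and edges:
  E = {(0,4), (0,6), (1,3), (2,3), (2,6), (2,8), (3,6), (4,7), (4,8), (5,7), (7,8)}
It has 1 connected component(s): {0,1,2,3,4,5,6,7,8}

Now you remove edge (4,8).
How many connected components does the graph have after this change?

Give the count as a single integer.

Initial component count: 1
Remove (4,8): not a bridge. Count unchanged: 1.
  After removal, components: {0,1,2,3,4,5,6,7,8}
New component count: 1

Answer: 1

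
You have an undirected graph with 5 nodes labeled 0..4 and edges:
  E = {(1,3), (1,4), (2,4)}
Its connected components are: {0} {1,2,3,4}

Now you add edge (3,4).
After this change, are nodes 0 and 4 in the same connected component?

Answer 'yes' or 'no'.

Initial components: {0} {1,2,3,4}
Adding edge (3,4): both already in same component {1,2,3,4}. No change.
New components: {0} {1,2,3,4}
Are 0 and 4 in the same component? no

Answer: no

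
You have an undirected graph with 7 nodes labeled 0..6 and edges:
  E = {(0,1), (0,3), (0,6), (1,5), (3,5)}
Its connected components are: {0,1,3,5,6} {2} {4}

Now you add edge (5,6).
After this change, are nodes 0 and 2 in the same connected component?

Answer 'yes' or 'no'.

Initial components: {0,1,3,5,6} {2} {4}
Adding edge (5,6): both already in same component {0,1,3,5,6}. No change.
New components: {0,1,3,5,6} {2} {4}
Are 0 and 2 in the same component? no

Answer: no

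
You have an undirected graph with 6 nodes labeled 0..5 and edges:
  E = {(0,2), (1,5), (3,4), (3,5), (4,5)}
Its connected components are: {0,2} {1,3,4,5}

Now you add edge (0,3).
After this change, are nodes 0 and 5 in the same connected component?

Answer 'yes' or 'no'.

Initial components: {0,2} {1,3,4,5}
Adding edge (0,3): merges {0,2} and {1,3,4,5}.
New components: {0,1,2,3,4,5}
Are 0 and 5 in the same component? yes

Answer: yes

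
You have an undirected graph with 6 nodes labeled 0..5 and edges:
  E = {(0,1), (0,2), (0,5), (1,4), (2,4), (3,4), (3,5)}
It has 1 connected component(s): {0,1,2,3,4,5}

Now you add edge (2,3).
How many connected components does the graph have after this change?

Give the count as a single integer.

Answer: 1

Derivation:
Initial component count: 1
Add (2,3): endpoints already in same component. Count unchanged: 1.
New component count: 1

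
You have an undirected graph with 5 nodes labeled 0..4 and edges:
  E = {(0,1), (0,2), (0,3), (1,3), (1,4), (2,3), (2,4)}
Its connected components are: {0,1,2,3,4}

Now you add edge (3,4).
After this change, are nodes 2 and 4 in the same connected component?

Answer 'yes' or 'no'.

Initial components: {0,1,2,3,4}
Adding edge (3,4): both already in same component {0,1,2,3,4}. No change.
New components: {0,1,2,3,4}
Are 2 and 4 in the same component? yes

Answer: yes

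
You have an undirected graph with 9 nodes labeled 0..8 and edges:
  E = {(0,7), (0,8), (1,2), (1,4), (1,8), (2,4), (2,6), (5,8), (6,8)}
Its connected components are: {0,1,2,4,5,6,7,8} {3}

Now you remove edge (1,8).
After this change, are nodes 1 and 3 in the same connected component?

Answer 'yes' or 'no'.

Initial components: {0,1,2,4,5,6,7,8} {3}
Removing edge (1,8): not a bridge — component count unchanged at 2.
New components: {0,1,2,4,5,6,7,8} {3}
Are 1 and 3 in the same component? no

Answer: no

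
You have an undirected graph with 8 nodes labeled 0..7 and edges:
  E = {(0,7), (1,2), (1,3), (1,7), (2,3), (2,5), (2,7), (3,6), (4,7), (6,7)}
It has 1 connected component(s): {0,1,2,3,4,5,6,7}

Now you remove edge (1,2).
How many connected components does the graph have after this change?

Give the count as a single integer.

Initial component count: 1
Remove (1,2): not a bridge. Count unchanged: 1.
  After removal, components: {0,1,2,3,4,5,6,7}
New component count: 1

Answer: 1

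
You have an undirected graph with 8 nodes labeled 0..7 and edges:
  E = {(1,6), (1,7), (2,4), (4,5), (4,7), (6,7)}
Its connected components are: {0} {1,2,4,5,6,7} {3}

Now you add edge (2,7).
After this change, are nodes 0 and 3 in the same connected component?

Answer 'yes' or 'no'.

Answer: no

Derivation:
Initial components: {0} {1,2,4,5,6,7} {3}
Adding edge (2,7): both already in same component {1,2,4,5,6,7}. No change.
New components: {0} {1,2,4,5,6,7} {3}
Are 0 and 3 in the same component? no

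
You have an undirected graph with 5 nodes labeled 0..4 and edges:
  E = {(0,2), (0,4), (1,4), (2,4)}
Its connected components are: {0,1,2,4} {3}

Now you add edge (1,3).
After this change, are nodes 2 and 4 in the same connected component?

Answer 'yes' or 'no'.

Initial components: {0,1,2,4} {3}
Adding edge (1,3): merges {0,1,2,4} and {3}.
New components: {0,1,2,3,4}
Are 2 and 4 in the same component? yes

Answer: yes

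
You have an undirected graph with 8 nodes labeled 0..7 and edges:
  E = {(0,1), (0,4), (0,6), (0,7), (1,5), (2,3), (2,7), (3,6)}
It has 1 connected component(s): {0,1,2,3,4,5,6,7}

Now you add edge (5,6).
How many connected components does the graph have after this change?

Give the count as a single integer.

Initial component count: 1
Add (5,6): endpoints already in same component. Count unchanged: 1.
New component count: 1

Answer: 1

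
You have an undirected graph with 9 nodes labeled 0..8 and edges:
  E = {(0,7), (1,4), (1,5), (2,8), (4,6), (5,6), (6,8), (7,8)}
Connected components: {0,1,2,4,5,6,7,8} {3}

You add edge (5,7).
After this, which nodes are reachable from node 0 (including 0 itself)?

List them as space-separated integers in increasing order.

Before: nodes reachable from 0: {0,1,2,4,5,6,7,8}
Adding (5,7): both endpoints already in same component. Reachability from 0 unchanged.
After: nodes reachable from 0: {0,1,2,4,5,6,7,8}

Answer: 0 1 2 4 5 6 7 8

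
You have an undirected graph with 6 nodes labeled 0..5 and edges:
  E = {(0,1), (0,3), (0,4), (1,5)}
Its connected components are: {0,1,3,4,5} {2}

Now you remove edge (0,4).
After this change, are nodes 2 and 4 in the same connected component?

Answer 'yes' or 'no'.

Initial components: {0,1,3,4,5} {2}
Removing edge (0,4): it was a bridge — component count 2 -> 3.
New components: {0,1,3,5} {2} {4}
Are 2 and 4 in the same component? no

Answer: no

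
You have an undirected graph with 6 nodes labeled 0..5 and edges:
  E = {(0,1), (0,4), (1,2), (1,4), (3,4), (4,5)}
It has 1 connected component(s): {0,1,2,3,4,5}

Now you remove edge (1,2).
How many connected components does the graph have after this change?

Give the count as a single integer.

Answer: 2

Derivation:
Initial component count: 1
Remove (1,2): it was a bridge. Count increases: 1 -> 2.
  After removal, components: {0,1,3,4,5} {2}
New component count: 2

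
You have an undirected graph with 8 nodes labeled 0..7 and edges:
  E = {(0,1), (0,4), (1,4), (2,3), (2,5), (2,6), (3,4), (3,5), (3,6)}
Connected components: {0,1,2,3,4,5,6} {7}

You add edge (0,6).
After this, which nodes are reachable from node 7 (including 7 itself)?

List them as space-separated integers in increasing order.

Before: nodes reachable from 7: {7}
Adding (0,6): both endpoints already in same component. Reachability from 7 unchanged.
After: nodes reachable from 7: {7}

Answer: 7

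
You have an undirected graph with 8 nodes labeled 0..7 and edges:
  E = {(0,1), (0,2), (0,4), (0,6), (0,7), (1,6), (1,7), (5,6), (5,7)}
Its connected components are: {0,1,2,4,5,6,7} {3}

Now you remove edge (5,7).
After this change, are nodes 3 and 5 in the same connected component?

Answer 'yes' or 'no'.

Answer: no

Derivation:
Initial components: {0,1,2,4,5,6,7} {3}
Removing edge (5,7): not a bridge — component count unchanged at 2.
New components: {0,1,2,4,5,6,7} {3}
Are 3 and 5 in the same component? no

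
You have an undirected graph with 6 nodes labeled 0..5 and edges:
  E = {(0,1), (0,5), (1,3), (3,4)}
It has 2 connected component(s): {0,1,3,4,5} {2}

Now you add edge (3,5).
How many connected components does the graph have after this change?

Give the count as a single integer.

Initial component count: 2
Add (3,5): endpoints already in same component. Count unchanged: 2.
New component count: 2

Answer: 2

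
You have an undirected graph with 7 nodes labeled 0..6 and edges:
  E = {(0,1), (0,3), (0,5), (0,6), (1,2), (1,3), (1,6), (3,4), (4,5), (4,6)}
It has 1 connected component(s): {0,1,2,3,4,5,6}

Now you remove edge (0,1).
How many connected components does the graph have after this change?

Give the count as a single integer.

Initial component count: 1
Remove (0,1): not a bridge. Count unchanged: 1.
  After removal, components: {0,1,2,3,4,5,6}
New component count: 1

Answer: 1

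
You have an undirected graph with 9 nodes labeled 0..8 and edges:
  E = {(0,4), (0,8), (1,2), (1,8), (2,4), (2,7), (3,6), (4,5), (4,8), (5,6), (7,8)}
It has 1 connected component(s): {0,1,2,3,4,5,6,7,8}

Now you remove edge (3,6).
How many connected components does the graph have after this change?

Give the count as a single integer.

Answer: 2

Derivation:
Initial component count: 1
Remove (3,6): it was a bridge. Count increases: 1 -> 2.
  After removal, components: {0,1,2,4,5,6,7,8} {3}
New component count: 2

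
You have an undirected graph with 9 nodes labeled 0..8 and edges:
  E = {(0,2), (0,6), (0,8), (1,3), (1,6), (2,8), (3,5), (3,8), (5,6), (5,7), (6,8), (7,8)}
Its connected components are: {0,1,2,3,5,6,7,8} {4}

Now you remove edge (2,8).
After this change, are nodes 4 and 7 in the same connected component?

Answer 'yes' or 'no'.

Answer: no

Derivation:
Initial components: {0,1,2,3,5,6,7,8} {4}
Removing edge (2,8): not a bridge — component count unchanged at 2.
New components: {0,1,2,3,5,6,7,8} {4}
Are 4 and 7 in the same component? no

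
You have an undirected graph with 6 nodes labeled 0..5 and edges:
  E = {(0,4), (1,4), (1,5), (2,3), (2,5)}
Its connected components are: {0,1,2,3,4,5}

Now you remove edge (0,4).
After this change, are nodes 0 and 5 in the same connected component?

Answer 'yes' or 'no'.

Initial components: {0,1,2,3,4,5}
Removing edge (0,4): it was a bridge — component count 1 -> 2.
New components: {0} {1,2,3,4,5}
Are 0 and 5 in the same component? no

Answer: no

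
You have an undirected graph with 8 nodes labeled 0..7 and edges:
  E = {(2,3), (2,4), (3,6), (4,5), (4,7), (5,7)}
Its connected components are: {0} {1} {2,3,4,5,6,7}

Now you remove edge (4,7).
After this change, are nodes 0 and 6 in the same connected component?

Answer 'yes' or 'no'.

Answer: no

Derivation:
Initial components: {0} {1} {2,3,4,5,6,7}
Removing edge (4,7): not a bridge — component count unchanged at 3.
New components: {0} {1} {2,3,4,5,6,7}
Are 0 and 6 in the same component? no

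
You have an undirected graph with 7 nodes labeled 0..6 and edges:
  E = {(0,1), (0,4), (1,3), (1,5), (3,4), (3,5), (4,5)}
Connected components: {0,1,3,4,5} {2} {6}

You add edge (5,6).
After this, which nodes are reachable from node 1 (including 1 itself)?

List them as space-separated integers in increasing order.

Before: nodes reachable from 1: {0,1,3,4,5}
Adding (5,6): merges 1's component with another. Reachability grows.
After: nodes reachable from 1: {0,1,3,4,5,6}

Answer: 0 1 3 4 5 6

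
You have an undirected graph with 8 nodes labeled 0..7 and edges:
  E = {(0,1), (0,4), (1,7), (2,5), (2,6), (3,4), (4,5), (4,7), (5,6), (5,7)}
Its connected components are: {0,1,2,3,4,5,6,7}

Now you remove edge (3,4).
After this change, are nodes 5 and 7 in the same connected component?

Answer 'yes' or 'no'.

Answer: yes

Derivation:
Initial components: {0,1,2,3,4,5,6,7}
Removing edge (3,4): it was a bridge — component count 1 -> 2.
New components: {0,1,2,4,5,6,7} {3}
Are 5 and 7 in the same component? yes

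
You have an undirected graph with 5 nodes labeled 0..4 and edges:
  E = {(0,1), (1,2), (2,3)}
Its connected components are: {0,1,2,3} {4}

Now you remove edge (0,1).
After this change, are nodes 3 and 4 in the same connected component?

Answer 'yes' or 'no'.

Initial components: {0,1,2,3} {4}
Removing edge (0,1): it was a bridge — component count 2 -> 3.
New components: {0} {1,2,3} {4}
Are 3 and 4 in the same component? no

Answer: no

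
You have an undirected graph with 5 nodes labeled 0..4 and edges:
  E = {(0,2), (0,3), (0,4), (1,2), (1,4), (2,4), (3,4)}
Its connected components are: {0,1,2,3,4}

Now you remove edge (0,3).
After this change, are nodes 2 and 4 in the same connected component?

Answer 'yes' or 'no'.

Answer: yes

Derivation:
Initial components: {0,1,2,3,4}
Removing edge (0,3): not a bridge — component count unchanged at 1.
New components: {0,1,2,3,4}
Are 2 and 4 in the same component? yes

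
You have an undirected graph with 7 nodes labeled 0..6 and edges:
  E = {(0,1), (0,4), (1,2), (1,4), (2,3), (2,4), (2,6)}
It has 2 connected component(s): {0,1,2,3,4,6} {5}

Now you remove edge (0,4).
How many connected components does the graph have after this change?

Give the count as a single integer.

Initial component count: 2
Remove (0,4): not a bridge. Count unchanged: 2.
  After removal, components: {0,1,2,3,4,6} {5}
New component count: 2

Answer: 2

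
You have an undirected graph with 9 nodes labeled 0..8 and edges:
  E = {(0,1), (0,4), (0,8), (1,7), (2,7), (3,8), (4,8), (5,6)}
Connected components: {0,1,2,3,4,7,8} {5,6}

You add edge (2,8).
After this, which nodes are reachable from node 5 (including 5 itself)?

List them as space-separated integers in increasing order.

Answer: 5 6

Derivation:
Before: nodes reachable from 5: {5,6}
Adding (2,8): both endpoints already in same component. Reachability from 5 unchanged.
After: nodes reachable from 5: {5,6}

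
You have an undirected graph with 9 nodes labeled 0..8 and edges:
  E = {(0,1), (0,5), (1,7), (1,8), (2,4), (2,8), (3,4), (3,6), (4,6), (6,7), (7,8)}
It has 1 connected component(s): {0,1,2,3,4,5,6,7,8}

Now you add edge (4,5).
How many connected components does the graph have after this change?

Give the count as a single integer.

Answer: 1

Derivation:
Initial component count: 1
Add (4,5): endpoints already in same component. Count unchanged: 1.
New component count: 1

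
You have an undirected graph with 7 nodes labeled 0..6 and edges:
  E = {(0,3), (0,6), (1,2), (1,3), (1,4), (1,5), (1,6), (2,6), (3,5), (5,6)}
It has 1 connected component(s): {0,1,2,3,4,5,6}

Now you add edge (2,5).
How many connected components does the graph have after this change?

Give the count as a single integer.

Answer: 1

Derivation:
Initial component count: 1
Add (2,5): endpoints already in same component. Count unchanged: 1.
New component count: 1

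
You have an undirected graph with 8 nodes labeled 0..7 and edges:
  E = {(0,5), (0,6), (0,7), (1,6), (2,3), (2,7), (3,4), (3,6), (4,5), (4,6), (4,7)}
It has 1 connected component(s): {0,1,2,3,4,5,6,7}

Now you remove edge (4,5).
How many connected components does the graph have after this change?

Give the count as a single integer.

Answer: 1

Derivation:
Initial component count: 1
Remove (4,5): not a bridge. Count unchanged: 1.
  After removal, components: {0,1,2,3,4,5,6,7}
New component count: 1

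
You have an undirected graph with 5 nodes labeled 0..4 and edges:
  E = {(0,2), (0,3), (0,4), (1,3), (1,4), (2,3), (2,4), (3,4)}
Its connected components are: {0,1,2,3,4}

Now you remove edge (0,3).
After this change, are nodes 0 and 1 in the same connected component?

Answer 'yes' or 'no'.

Initial components: {0,1,2,3,4}
Removing edge (0,3): not a bridge — component count unchanged at 1.
New components: {0,1,2,3,4}
Are 0 and 1 in the same component? yes

Answer: yes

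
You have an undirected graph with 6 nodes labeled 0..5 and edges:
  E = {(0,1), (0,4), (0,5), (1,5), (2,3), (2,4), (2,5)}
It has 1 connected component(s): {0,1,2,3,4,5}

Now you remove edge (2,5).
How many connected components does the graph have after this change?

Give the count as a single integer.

Initial component count: 1
Remove (2,5): not a bridge. Count unchanged: 1.
  After removal, components: {0,1,2,3,4,5}
New component count: 1

Answer: 1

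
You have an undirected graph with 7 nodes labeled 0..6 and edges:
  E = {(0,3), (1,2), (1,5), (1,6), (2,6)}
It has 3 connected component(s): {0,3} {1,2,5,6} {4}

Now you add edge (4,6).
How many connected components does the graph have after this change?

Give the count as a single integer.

Answer: 2

Derivation:
Initial component count: 3
Add (4,6): merges two components. Count decreases: 3 -> 2.
New component count: 2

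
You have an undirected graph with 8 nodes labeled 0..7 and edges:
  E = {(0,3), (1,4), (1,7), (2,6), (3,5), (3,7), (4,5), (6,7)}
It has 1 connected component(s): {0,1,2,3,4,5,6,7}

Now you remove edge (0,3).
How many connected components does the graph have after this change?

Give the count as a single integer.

Answer: 2

Derivation:
Initial component count: 1
Remove (0,3): it was a bridge. Count increases: 1 -> 2.
  After removal, components: {0} {1,2,3,4,5,6,7}
New component count: 2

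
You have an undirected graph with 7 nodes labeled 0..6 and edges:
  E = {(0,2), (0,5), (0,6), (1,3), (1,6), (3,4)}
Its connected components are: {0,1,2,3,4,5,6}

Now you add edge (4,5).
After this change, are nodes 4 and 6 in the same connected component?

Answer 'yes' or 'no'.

Initial components: {0,1,2,3,4,5,6}
Adding edge (4,5): both already in same component {0,1,2,3,4,5,6}. No change.
New components: {0,1,2,3,4,5,6}
Are 4 and 6 in the same component? yes

Answer: yes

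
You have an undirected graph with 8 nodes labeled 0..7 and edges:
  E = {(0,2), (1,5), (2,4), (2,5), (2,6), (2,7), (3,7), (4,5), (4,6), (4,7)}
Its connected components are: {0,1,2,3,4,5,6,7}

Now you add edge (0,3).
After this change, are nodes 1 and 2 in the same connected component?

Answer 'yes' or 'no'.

Initial components: {0,1,2,3,4,5,6,7}
Adding edge (0,3): both already in same component {0,1,2,3,4,5,6,7}. No change.
New components: {0,1,2,3,4,5,6,7}
Are 1 and 2 in the same component? yes

Answer: yes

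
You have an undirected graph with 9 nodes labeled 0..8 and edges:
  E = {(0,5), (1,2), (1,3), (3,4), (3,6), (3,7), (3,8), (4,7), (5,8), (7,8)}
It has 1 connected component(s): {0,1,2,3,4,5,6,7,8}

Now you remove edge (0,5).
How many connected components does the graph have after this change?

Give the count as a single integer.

Initial component count: 1
Remove (0,5): it was a bridge. Count increases: 1 -> 2.
  After removal, components: {0} {1,2,3,4,5,6,7,8}
New component count: 2

Answer: 2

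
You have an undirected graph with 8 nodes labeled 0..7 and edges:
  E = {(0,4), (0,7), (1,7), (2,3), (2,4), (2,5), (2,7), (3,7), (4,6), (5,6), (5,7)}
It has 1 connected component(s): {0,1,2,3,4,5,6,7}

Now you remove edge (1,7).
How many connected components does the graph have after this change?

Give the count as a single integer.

Answer: 2

Derivation:
Initial component count: 1
Remove (1,7): it was a bridge. Count increases: 1 -> 2.
  After removal, components: {0,2,3,4,5,6,7} {1}
New component count: 2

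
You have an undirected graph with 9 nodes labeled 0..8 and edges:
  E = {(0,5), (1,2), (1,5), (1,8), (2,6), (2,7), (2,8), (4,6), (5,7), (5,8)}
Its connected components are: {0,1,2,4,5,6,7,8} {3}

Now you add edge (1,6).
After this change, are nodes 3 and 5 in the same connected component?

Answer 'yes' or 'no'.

Answer: no

Derivation:
Initial components: {0,1,2,4,5,6,7,8} {3}
Adding edge (1,6): both already in same component {0,1,2,4,5,6,7,8}. No change.
New components: {0,1,2,4,5,6,7,8} {3}
Are 3 and 5 in the same component? no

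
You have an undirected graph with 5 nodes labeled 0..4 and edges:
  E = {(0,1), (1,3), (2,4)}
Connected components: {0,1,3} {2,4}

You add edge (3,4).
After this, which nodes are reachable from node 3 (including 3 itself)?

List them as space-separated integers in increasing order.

Before: nodes reachable from 3: {0,1,3}
Adding (3,4): merges 3's component with another. Reachability grows.
After: nodes reachable from 3: {0,1,2,3,4}

Answer: 0 1 2 3 4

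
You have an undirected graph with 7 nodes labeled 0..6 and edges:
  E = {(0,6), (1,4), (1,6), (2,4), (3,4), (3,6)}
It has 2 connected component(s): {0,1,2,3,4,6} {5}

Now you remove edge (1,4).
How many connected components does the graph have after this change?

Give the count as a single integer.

Answer: 2

Derivation:
Initial component count: 2
Remove (1,4): not a bridge. Count unchanged: 2.
  After removal, components: {0,1,2,3,4,6} {5}
New component count: 2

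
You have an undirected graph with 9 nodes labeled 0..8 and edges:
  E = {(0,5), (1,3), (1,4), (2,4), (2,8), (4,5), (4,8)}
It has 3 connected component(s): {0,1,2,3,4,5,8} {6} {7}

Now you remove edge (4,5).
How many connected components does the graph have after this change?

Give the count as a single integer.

Initial component count: 3
Remove (4,5): it was a bridge. Count increases: 3 -> 4.
  After removal, components: {0,5} {1,2,3,4,8} {6} {7}
New component count: 4

Answer: 4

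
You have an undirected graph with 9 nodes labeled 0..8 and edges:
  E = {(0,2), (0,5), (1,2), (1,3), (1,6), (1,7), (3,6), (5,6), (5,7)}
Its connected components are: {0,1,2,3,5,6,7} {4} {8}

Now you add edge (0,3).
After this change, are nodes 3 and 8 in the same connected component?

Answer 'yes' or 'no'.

Initial components: {0,1,2,3,5,6,7} {4} {8}
Adding edge (0,3): both already in same component {0,1,2,3,5,6,7}. No change.
New components: {0,1,2,3,5,6,7} {4} {8}
Are 3 and 8 in the same component? no

Answer: no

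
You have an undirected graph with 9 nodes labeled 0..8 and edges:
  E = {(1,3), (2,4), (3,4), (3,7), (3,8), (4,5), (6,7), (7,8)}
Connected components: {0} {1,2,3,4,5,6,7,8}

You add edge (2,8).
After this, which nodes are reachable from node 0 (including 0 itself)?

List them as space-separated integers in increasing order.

Answer: 0

Derivation:
Before: nodes reachable from 0: {0}
Adding (2,8): both endpoints already in same component. Reachability from 0 unchanged.
After: nodes reachable from 0: {0}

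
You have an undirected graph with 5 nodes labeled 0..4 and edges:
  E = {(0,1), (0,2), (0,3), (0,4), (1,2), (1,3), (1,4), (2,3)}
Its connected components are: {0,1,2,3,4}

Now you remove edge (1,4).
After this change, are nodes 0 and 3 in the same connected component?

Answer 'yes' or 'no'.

Answer: yes

Derivation:
Initial components: {0,1,2,3,4}
Removing edge (1,4): not a bridge — component count unchanged at 1.
New components: {0,1,2,3,4}
Are 0 and 3 in the same component? yes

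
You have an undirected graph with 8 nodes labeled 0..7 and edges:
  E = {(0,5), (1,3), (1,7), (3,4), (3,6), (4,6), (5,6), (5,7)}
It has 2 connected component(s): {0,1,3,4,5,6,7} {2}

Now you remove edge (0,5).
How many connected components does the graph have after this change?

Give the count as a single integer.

Initial component count: 2
Remove (0,5): it was a bridge. Count increases: 2 -> 3.
  After removal, components: {0} {1,3,4,5,6,7} {2}
New component count: 3

Answer: 3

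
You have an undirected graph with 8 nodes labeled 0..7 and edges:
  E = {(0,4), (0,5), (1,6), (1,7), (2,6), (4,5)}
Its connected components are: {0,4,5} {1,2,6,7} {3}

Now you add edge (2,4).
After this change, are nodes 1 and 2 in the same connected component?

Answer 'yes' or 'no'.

Initial components: {0,4,5} {1,2,6,7} {3}
Adding edge (2,4): merges {1,2,6,7} and {0,4,5}.
New components: {0,1,2,4,5,6,7} {3}
Are 1 and 2 in the same component? yes

Answer: yes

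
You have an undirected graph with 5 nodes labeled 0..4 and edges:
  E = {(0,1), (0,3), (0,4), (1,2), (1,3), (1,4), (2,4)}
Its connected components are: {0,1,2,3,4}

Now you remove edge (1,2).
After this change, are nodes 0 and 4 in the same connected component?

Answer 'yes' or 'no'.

Answer: yes

Derivation:
Initial components: {0,1,2,3,4}
Removing edge (1,2): not a bridge — component count unchanged at 1.
New components: {0,1,2,3,4}
Are 0 and 4 in the same component? yes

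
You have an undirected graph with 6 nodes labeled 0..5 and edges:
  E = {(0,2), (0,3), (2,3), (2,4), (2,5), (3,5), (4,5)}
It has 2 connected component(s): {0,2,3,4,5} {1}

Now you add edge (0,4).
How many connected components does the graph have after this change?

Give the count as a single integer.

Answer: 2

Derivation:
Initial component count: 2
Add (0,4): endpoints already in same component. Count unchanged: 2.
New component count: 2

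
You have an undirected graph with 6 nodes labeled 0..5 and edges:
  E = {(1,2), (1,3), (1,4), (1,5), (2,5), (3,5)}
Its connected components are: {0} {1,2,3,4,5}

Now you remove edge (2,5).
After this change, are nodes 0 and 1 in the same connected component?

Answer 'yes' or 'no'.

Answer: no

Derivation:
Initial components: {0} {1,2,3,4,5}
Removing edge (2,5): not a bridge — component count unchanged at 2.
New components: {0} {1,2,3,4,5}
Are 0 and 1 in the same component? no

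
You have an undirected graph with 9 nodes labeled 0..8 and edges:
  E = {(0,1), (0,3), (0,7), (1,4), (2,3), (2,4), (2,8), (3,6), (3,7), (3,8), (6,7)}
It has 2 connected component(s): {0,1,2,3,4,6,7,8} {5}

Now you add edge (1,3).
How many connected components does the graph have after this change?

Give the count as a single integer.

Initial component count: 2
Add (1,3): endpoints already in same component. Count unchanged: 2.
New component count: 2

Answer: 2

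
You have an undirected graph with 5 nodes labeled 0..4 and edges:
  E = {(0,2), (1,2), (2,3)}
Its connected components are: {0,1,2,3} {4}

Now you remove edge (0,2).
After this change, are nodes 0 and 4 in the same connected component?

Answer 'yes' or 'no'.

Initial components: {0,1,2,3} {4}
Removing edge (0,2): it was a bridge — component count 2 -> 3.
New components: {0} {1,2,3} {4}
Are 0 and 4 in the same component? no

Answer: no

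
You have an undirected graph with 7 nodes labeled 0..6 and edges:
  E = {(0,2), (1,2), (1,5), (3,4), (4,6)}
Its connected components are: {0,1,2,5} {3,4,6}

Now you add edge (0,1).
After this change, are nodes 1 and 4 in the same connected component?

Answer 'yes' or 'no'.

Initial components: {0,1,2,5} {3,4,6}
Adding edge (0,1): both already in same component {0,1,2,5}. No change.
New components: {0,1,2,5} {3,4,6}
Are 1 and 4 in the same component? no

Answer: no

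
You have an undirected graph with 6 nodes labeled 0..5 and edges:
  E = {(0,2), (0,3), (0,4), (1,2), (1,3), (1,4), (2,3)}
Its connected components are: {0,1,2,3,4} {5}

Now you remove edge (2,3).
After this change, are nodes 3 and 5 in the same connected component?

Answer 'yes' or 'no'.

Answer: no

Derivation:
Initial components: {0,1,2,3,4} {5}
Removing edge (2,3): not a bridge — component count unchanged at 2.
New components: {0,1,2,3,4} {5}
Are 3 and 5 in the same component? no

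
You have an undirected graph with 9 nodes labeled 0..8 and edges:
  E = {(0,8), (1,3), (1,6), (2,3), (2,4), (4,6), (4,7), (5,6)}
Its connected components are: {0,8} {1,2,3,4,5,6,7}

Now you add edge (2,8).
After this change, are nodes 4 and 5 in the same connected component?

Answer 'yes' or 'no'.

Initial components: {0,8} {1,2,3,4,5,6,7}
Adding edge (2,8): merges {1,2,3,4,5,6,7} and {0,8}.
New components: {0,1,2,3,4,5,6,7,8}
Are 4 and 5 in the same component? yes

Answer: yes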